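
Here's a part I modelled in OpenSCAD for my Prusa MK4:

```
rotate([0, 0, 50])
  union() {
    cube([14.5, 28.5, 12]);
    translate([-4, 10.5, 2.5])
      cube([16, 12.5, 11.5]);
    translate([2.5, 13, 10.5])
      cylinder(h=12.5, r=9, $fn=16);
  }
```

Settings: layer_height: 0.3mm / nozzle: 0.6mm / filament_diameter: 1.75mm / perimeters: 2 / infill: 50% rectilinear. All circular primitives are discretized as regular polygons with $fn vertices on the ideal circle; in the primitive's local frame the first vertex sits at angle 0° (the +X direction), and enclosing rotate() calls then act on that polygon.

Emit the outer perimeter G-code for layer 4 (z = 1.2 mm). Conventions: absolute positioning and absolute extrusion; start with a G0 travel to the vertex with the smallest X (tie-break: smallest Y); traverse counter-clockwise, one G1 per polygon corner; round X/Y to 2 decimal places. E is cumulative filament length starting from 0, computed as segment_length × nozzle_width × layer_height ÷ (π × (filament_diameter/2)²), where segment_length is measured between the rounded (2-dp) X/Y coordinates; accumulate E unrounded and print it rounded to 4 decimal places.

G0 X-21.83 Y18.32 Z1.20
G1 X0.00 Y0.00 E2.1327
G1 X9.32 Y11.11 E3.2179
G1 X-12.51 Y29.43 E5.3506
G1 X-21.83 Y18.32 E6.4359

At z = 1.2 mm: the cube is present — its section is the full 14.5×28.5 rectangle; the cube at (-4, 10.5) is absent (z outside [2.5, 14]); the cylinder at (2.5, 13) is absent (z outside [10.5, 23]); Taking the union: only the 14.5×28.5 cube is present, so the union is just that shape — 1 connected region; (rotated 50° about Z; rotation is an isometry so areas/perimeters/island counts are preserved). The outline is a single polygon with 4 vertices. Extrusion per mm of travel: 0.6 × 0.3 / (π × 0.875²) = 0.074835. Accumulating E over each segment gives final E = 6.4359.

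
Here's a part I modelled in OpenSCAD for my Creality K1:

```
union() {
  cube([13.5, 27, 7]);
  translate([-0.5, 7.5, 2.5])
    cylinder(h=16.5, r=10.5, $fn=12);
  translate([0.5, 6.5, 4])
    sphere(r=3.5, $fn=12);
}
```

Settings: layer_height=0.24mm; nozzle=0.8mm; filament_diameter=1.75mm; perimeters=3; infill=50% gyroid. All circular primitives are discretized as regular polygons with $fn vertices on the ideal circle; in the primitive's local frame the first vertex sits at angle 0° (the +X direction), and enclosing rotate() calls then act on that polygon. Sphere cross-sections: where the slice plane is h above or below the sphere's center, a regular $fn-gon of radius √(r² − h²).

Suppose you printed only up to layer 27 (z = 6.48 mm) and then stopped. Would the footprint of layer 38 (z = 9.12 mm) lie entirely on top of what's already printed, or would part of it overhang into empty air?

Compare the two slices. At z = 6.48: the cube is present — its section is the full 13.5×27 rectangle (area 364.50 mm²); the r=10.5 cylinder at (-0.5, 7.5) gives a regular 12-gon of circumradius 10.5 (constant along its height) (area = (12/2)·10.500²·sin(360°/12) = 330.75 mm²); the r=3.5 sphere at (0.5, 6.5) slices to a regular 12-gon of circumradius 2.470 (√(r²−h²) with h=2.48 from center) (area = (12/2)·2.470²·sin(360°/12) = 18.30 mm²); Taking the union: the regions partially overlap — summed areas 713.55 mm² minus the doubly-counted overlap 161.38 mm² gives 552.17 mm² — area = 552.17 mm². At z = 9.12: the cube is not intersected at this z (z outside [0, 7]); the r=10.5 cylinder at (-0.5, 7.5) gives a regular 12-gon of circumradius 10.5 (constant along its height) (area = (12/2)·10.500²·sin(360°/12) = 330.75 mm²); the sphere at (0.5, 6.5) does not reach this height (|z−center|=5.120 > r=3.5); Taking the union: only the r=10.5 cylinder at (-0.5, 7.5) is present, so the union is just that shape — area = 330.75 mm². Checking containment: the cross-section at z = 9.12 is a subset of the cross-section at z = 6.48.

entirely on top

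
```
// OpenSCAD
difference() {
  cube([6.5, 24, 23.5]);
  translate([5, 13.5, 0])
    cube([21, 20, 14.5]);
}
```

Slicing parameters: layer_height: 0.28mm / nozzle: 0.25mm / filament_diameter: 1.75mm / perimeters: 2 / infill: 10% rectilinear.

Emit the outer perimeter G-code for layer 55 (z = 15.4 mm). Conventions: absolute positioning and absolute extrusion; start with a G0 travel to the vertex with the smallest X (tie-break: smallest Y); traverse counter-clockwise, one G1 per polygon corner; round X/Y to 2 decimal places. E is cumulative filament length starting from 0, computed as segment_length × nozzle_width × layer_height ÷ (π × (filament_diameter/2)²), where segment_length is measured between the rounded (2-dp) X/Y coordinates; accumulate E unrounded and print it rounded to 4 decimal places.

At z = 15.4 mm: the cube is present — its section is the full 6.5×24 rectangle; the cube at (5, 13.5) is not intersected at this z (z outside [0, 14.5]); Taking the first minus the rest: none of the subtracted shapes is present at this height, so the 6.5×24 cube is unchanged — 1 connected region. The outline is a single polygon with 4 vertices. Extrusion per mm of travel: 0.25 × 0.28 / (π × 0.875²) = 0.029103. Accumulating E over each segment gives final E = 1.7753.

G0 X0.00 Y0.00 Z15.40
G1 X6.50 Y0.00 E0.1892
G1 X6.50 Y24.00 E0.8876
G1 X0.00 Y24.00 E1.0768
G1 X0.00 Y0.00 E1.7753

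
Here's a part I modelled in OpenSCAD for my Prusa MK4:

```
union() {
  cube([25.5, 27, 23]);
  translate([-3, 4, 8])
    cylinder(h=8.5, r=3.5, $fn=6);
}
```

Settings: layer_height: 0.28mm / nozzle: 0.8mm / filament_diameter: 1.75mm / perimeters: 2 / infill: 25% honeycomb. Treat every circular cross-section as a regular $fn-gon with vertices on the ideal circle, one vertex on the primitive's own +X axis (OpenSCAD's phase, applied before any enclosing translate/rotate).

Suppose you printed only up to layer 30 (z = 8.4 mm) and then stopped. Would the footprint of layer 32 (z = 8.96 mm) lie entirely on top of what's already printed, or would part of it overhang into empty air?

entirely on top

Compare the two slices. At z = 8.4: the cube (footprint 25.5×27) is included at this height (area 688.50 mm²); the cylinder at (-3, 4): section is a regular 6-gon, circumradius r=3.5 (area = (6/2)·3.500²·sin(360°/6) = 31.83 mm²); Merging all regions: the regions partially overlap — summed areas 720.33 mm² minus the doubly-counted overlap 0.43 mm² gives 719.89 mm² — area = 719.89 mm². At z = 8.96: the cube is present — its section is the full 25.5×27 rectangle (area 688.50 mm²); the r=3.5 cylinder at (-3, 4) gives a regular 6-gon of circumradius 3.5 (constant along its height) (area = (6/2)·3.500²·sin(360°/6) = 31.83 mm²); Combining (union): the regions partially overlap — summed areas 720.33 mm² minus the doubly-counted overlap 0.43 mm² gives 719.89 mm² — area = 719.89 mm². Checking containment: the cross-section at z = 8.96 is a subset of the cross-section at z = 8.4.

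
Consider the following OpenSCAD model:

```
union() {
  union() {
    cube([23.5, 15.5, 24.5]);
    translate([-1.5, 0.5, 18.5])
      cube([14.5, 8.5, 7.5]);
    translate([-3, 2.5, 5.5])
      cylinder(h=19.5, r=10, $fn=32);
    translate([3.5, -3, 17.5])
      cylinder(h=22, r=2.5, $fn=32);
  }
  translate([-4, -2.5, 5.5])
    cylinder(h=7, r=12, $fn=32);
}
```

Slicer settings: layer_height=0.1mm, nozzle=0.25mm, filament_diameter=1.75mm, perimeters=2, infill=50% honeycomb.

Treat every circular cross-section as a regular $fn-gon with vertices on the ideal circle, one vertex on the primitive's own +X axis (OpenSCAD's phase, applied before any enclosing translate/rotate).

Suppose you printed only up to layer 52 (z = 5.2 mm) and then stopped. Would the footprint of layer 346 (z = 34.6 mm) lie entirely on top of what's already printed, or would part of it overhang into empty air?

part overhangs

Compare the two slices. At z = 5.2: the cube (footprint 23.5×15.5) is included at this height (area 364.25 mm²); the cube at (-1.5, 0.5) does not reach this height (z outside [18.5, 26]); the cylinder at (-3, 2.5) is not intersected at this z (z outside [5.5, 25]); the cylinder at (3.5, -3) is not intersected at this z (z outside [17.5, 39.5]); Taking the union: only the 23.5×15.5 cube is present, so the union is just that shape — area = 364.25 mm²; the cylinder at (-4, -2.5) does not reach this height (z outside [5.5, 12.5]); Taking the union: only that combined region is present, so the union is just that shape — area = 364.25 mm². At z = 34.6: the cube is not intersected at this z (z outside [0, 24.5]); the cube at (-1.5, 0.5) is absent (z outside [18.5, 26]); the cylinder at (-3, 2.5) does not reach this height (z outside [5.5, 25]); the r=2.5 cylinder at (3.5, -3) contributes a regular 32-gon of circumradius 2.5 (area = (32/2)·2.500²·sin(360°/32) = 19.51 mm²); Merging all regions: only the r=2.5 cylinder at (3.5, -3) is present, so the union is just that shape — area = 19.51 mm²; the cylinder at (-4, -2.5) is not intersected at this z (z outside [5.5, 12.5]); Merging all regions: only the result so far is present, so the union is just that shape — area = 19.51 mm². Checking containment: at z = 34.6 the cross-section extends beyond the z = 5.2 cross-section by about 19.51 mm².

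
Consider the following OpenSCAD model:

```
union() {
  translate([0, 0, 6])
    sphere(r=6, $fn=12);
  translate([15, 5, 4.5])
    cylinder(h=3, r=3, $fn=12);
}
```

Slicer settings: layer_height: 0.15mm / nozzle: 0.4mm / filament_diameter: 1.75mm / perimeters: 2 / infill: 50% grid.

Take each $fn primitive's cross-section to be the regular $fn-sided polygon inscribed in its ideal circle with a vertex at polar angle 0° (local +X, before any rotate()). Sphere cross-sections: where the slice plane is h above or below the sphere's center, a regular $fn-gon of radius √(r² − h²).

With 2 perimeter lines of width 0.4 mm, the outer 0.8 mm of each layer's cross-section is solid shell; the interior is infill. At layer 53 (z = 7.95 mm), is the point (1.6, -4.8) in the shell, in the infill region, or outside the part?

At z = 7.95 mm: the r=6 sphere contributes a regular 12-gon of circumradius √(6²−1.95²) = 5.674; the cylinder at (15, 5) is not intersected at this z (z outside [4.5, 7.5]); Taking the union: only the r=6 sphere is present, so the union is just that shape — 1 connected region. Overall, the cross-section is a single solid region. The nearest boundary edge runs (-0.00, -5.67)→(2.84, -4.91); distance from the point to it = 0.43 mm. The point is inside the cross-section, 0.43 mm from the nearest boundary — within the 0.8 mm shell band (2 × 0.4).

shell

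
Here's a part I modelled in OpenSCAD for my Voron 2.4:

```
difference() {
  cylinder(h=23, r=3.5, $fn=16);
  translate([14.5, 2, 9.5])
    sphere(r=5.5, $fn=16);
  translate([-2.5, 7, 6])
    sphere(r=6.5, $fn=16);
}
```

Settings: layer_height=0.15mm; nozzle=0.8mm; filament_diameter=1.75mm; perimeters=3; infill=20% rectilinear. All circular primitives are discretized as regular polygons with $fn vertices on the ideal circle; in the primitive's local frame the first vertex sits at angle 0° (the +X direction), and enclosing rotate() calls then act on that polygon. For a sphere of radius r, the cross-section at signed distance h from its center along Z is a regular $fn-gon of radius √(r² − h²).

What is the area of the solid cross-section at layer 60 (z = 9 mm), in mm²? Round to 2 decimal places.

At z = 9 mm: the cylinder: section is a regular 16-gon, circumradius r=3.5 (area = (16/2)·3.500²·sin(360°/16) = 37.50 mm²); the r=5.5 sphere at (14.5, 2) contributes a regular 16-gon of circumradius √(5.5²−0.5²) = 5.477 (area = (16/2)·5.477²·sin(360°/16) = 91.84 mm²); the r=6.5 sphere at (-2.5, 7) slices to a regular 16-gon of circumradius 5.766 (√(r²−h²) with h=3 from center) (area = (16/2)·5.766²·sin(360°/16) = 101.79 mm²); Taking the first minus the rest: starting from the r=3.5 cylinder (37.50 mm²), the r=5.5 sphere at (14.5, 2) misses the remaining region (no effect); the r=6.5 sphere at (-2.5, 7) partially overlaps it — only the 6.00 mm² overlap (of its 101.79 mm²) is removed, clipping the outline — area = 31.50 mm². Overall, the cross-section is a single solid region. Net area = 31.50 mm².

31.50 mm²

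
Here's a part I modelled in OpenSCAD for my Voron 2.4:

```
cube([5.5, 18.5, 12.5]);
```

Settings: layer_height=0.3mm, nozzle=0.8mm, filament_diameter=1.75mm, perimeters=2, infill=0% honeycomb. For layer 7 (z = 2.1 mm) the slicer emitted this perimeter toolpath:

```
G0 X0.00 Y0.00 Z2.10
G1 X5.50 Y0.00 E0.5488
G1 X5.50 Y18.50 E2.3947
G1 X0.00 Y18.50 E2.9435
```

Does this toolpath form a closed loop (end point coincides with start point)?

Start point (G0): (0.00, 0.00). End point (last G1): the path does not return to the start — open.

no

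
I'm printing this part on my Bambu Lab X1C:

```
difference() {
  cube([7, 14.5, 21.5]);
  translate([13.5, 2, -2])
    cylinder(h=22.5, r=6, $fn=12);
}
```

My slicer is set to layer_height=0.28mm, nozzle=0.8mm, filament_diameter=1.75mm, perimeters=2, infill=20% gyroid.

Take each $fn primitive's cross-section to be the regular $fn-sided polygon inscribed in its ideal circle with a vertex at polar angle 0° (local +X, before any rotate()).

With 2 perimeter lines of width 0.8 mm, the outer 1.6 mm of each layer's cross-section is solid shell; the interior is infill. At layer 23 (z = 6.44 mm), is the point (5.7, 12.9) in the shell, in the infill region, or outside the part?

shell

At z = 6.44 mm: the cube is present — its section is the full 7×14.5 rectangle; the r=6 cylinder at (13.5, 2) contributes a regular 12-gon of circumradius 6; Subtracting the remaining from the first: starting from the 7×14.5 cube, the r=6 cylinder at (13.5, 2) misses the remaining region (no effect) — 1 connected region. Overall, the cross-section is a single solid region. The nearest boundary edge runs (7.00, 14.50)→(7.00, 0.00); distance from the point to it = 1.30 mm. The point is inside the cross-section, 1.30 mm from the nearest boundary — within the 1.6 mm shell band (2 × 0.8).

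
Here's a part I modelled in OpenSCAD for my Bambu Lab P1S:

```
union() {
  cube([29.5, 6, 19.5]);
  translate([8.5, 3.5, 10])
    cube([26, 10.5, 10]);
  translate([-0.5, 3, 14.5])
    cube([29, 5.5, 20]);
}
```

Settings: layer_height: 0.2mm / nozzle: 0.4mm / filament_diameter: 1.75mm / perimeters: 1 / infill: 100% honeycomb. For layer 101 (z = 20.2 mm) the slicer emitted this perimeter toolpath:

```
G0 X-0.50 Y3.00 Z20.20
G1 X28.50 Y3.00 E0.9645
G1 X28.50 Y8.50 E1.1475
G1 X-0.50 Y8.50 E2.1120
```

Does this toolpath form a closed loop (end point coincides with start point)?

no

Start point (G0): (-0.50, 3.00). End point (last G1): the path does not return to the start — open.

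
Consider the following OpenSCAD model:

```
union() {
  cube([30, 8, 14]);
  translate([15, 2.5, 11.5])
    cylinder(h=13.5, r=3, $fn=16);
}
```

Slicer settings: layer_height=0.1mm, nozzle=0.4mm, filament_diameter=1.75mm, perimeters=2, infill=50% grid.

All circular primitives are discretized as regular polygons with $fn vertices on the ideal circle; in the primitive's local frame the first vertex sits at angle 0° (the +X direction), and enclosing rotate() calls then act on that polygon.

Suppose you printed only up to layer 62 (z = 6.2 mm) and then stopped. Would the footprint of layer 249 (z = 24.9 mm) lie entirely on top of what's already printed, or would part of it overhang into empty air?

part overhangs

Compare the two slices. At z = 6.2: the cube is present — its section is the full 30×8 rectangle (area 240.00 mm²); the cylinder at (15, 2.5) does not reach this height (z outside [11.5, 25]); Merging all regions: only the 30×8 cube is present, so the union is just that shape — area = 240.00 mm². At z = 24.9: the cube does not reach this height (z outside [0, 14]); the r=3 cylinder at (15, 2.5) gives a regular 16-gon of circumradius 3 (constant along its height) (area = (16/2)·3.000²·sin(360°/16) = 27.55 mm²); Combining (union): only the r=3 cylinder at (15, 2.5) is present, so the union is just that shape — area = 27.55 mm². Checking containment: at z = 24.9 the cross-section extends beyond the z = 6.2 cross-section by about 1.00 mm².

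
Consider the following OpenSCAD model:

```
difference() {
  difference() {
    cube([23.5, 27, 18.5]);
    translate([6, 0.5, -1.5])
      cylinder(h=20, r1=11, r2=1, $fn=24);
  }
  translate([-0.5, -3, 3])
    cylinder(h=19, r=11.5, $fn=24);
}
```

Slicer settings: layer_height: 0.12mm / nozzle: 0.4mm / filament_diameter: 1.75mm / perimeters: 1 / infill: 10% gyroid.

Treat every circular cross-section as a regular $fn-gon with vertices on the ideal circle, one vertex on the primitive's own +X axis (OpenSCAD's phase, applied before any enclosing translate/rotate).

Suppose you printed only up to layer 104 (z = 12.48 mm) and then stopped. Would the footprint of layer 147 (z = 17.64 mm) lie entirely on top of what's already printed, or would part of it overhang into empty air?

entirely on top

Compare the two slices. At z = 12.48: the cube (footprint 23.5×27) is included at this height (area 634.50 mm²); the cone at (6, 0.5): at t=0.699 of its height the radius interpolates to r₁+(r₂−r₁)t = 4.010, giving a regular 24-gon of that circumradius (area = (24/2)·4.010²·sin(360°/24) = 49.94 mm²); Subtracting the remaining from the first: starting from the 23.5×27 cube (634.50 mm²), the cone at (6, 0.5) partially overlaps it — only the 28.95 mm² overlap (of its 49.94 mm²) is removed, clipping the outline — area = 605.55 mm²; the r=11.5 cylinder at (-0.5, -3) contributes a regular 24-gon of circumradius 11.5 (area = (24/2)·11.500²·sin(360°/24) = 410.75 mm²); Taking the first minus the rest: starting from that combined region (605.55 mm²), the r=11.5 cylinder at (-0.5, -3) partially overlaps it — only the 35.60 mm² overlap (of its 410.75 mm²) is removed, clipping the outline — area = 569.95 mm². At z = 17.64: the cube is present — its section is the full 23.5×27 rectangle (area 634.50 mm²); the cone at (6, 0.5): at t=0.957 of its height the radius interpolates to r₁+(r₂−r₁)t = 1.430, giving a regular 24-gon of that circumradius (area = (24/2)·1.430²·sin(360°/24) = 6.35 mm²); Subtracting the remaining from the first: starting from the 23.5×27 cube (634.50 mm²), the cone at (6, 0.5) partially overlaps it — only the 4.57 mm² overlap (of its 6.35 mm²) is removed, clipping the outline — area = 629.93 mm²; the r=11.5 cylinder at (-0.5, -3) gives a regular 24-gon of circumradius 11.5 (constant along its height) (area = (24/2)·11.500²·sin(360°/24) = 410.75 mm²); After the difference (first − rest): starting from the result so far (629.93 mm²), the r=11.5 cylinder at (-0.5, -3) partially overlaps it — only the 59.98 mm² overlap (of its 410.75 mm²) is removed, clipping the outline — area = 569.95 mm². Checking containment: the cross-section at z = 17.64 is a subset of the cross-section at z = 12.48.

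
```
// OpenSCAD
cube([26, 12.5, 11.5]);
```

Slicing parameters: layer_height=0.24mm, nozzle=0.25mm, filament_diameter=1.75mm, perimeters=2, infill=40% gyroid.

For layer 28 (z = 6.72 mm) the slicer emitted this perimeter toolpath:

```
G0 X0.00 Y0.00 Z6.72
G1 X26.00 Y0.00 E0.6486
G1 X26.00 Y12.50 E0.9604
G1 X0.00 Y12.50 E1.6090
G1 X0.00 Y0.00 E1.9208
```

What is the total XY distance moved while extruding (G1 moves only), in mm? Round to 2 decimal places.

77.00 mm

Sum the Euclidean lengths of each G1 segment: total = 77.00 mm.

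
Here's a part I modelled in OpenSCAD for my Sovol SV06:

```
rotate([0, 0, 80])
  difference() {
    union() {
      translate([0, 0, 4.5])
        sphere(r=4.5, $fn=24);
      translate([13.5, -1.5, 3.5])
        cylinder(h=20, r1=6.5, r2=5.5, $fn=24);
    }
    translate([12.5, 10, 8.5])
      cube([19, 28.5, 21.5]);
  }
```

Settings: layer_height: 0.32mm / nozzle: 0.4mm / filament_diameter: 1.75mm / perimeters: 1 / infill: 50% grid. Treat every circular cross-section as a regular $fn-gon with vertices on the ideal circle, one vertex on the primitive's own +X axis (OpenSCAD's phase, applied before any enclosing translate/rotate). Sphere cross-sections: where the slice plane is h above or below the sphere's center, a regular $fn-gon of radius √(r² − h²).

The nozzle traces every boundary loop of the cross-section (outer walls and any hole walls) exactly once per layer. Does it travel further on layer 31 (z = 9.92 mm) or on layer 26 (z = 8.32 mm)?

Layer 31 (z = 9.92): the sphere is not intersected at this z (|z−center|=5.420 > r=4.5); the cone at (13.5, -1.5) (r1=6.5→r2=5.5) has section circumradius 6.179 here — a regular 24-gon (perimeter = 2·24·6.179·sin(180°/24) = 38.71 mm); Merging all regions: only the cone at (13.5, -1.5) is present, so the union is just that shape — boundary = 38.71 mm; the cube at (12.5, 10) (footprint 19×28.5) is included at this height (perimeter 95.00 mm); After the difference (first − rest): starting from the result so far, the 19×28.5 cube at (12.5, 10) misses the remaining region (no effect) — boundary = 38.71 mm; (rotated 80° about Z; rotation is an isometry so areas/perimeters/island counts are preserved). So its perimeter = 38.71 mm. Layer 26 (z = 8.32): the sphere: section is a regular 24-gon, circumradius = √(r²−h²) = √(4.5²−3.82²) = 2.379 (perimeter = 2·24·2.379·sin(180°/24) = 14.90 mm); the cone at (13.5, -1.5): at t=0.241 of its height the radius interpolates to r₁+(r₂−r₁)t = 6.259, giving a regular 24-gon of that circumradius (perimeter = 2·24·6.259·sin(180°/24) = 39.21 mm); Merging all regions: the 2 present regions are separate (no shared area or edge), so areas and boundary lengths simply add and each stays a separate island — boundary = 54.12 mm; the cube at (12.5, 10) is absent (z outside [8.5, 30]); After the difference (first − rest): none of the subtracted shapes is present at this height, so the result so far is unchanged — boundary = 54.12 mm; (rotated 80° about Z; rotation is an isometry so areas/perimeters/island counts are preserved). So its perimeter = 54.12 mm. Layer 26 is larger (54.12 vs 38.71 mm).

layer 26 (z = 8.32 mm)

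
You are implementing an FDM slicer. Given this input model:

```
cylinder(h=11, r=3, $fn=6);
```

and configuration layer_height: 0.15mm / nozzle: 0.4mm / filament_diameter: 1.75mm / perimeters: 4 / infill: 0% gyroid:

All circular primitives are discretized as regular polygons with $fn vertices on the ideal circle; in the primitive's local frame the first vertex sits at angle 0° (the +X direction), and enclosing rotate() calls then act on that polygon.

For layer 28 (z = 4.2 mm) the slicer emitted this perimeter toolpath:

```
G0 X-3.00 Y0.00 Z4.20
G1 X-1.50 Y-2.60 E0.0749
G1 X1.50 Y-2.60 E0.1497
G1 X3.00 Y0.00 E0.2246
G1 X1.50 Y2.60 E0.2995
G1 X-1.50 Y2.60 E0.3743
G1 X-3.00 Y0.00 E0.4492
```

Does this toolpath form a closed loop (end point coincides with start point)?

Start point (G0): (-3.00, 0.00). End point (last G1): the path returns to the start — closed.

yes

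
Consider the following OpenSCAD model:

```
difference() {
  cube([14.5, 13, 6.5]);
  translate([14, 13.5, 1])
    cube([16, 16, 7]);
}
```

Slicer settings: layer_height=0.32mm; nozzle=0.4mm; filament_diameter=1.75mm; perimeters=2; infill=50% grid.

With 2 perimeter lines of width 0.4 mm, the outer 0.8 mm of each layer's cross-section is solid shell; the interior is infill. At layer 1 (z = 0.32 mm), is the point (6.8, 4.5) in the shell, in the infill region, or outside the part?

infill

At z = 0.32 mm: the cube (footprint 14.5×13) is included at this height; the cube at (14, 13.5) is not intersected at this z (z outside [1, 8]); Taking the first minus the rest: none of the subtracted shapes is present at this height, so the 14.5×13 cube is unchanged — 1 connected region. Overall, the cross-section is a single solid region. The nearest boundary edge runs (0.00, 0.00)→(14.50, 0.00); distance from the point to it = 4.50 mm. The point is inside the cross-section and 4.50 mm from the nearest boundary — more than the 0.8 mm shell width (2 × 0.4), so it's in the infill interior.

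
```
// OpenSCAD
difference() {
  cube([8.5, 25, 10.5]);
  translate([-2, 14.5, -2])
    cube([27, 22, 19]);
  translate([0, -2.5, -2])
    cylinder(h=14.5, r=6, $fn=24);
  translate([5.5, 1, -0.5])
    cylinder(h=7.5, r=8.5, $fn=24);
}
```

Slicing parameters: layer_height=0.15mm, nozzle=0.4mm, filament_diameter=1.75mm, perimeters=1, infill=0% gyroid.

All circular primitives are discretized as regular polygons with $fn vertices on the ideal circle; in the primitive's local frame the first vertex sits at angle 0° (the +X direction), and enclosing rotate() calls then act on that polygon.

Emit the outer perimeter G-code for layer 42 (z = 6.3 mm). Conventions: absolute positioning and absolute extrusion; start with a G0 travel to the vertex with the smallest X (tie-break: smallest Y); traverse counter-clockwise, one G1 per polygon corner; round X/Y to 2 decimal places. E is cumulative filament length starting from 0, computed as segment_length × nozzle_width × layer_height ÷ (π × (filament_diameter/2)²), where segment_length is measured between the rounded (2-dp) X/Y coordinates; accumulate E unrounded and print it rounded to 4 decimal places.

G0 X0.00 Y7.40 Z6.30
G1 X1.25 Y8.36 E0.0393
G1 X3.30 Y9.21 E0.0947
G1 X5.50 Y9.50 E0.1500
G1 X7.70 Y9.21 E0.2054
G1 X8.50 Y8.88 E0.2270
G1 X8.50 Y14.50 E0.3672
G1 X0.00 Y14.50 E0.5792
G1 X0.00 Y7.40 E0.7563

At z = 6.3 mm: the cube is present — its section is the full 8.5×25 rectangle; the cube at (-2, 14.5) (footprint 27×22) is included at this height; the r=6 cylinder at (0, -2.5) gives a regular 24-gon of circumradius 6 (constant along its height); the r=8.5 cylinder at (5.5, 1) gives a regular 24-gon of circumradius 8.5 (constant along its height); After the difference (first − rest): starting from the 8.5×25 cube, the 27×22 cube at (-2, 14.5) partially overlaps it — only the 89.25 mm² overlap (of its 594.00 mm²) is removed, clipping the outline; the r=6 cylinder at (0, -2.5) partially overlaps it — only the 13.49 mm² overlap (of its 111.81 mm²) is removed, clipping the outline; the r=8.5 cylinder at (5.5, 1) partially overlaps it — only the 62.77 mm² overlap (of its 224.40 mm²) is removed, clipping the outline — 1 connected region. The outline is a single polygon with 8 vertices. Extrusion per mm of travel: 0.4 × 0.15 / (π × 0.875²) = 0.024945. Accumulating E over each segment gives final E = 0.7563.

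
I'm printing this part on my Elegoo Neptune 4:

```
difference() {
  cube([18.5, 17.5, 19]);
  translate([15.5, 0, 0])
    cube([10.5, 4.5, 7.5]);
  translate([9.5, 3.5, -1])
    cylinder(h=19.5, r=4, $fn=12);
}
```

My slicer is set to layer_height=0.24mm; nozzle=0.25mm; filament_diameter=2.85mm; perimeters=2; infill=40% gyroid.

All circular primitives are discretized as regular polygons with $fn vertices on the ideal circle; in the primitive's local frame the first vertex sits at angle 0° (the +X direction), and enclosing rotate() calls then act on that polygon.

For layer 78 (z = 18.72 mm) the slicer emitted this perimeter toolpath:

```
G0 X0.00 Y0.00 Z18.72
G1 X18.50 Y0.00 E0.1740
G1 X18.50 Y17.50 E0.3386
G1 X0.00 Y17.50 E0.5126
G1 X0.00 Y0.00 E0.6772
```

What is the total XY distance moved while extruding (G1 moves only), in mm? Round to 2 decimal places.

Sum the Euclidean lengths of each G1 segment: total = 72.00 mm.

72.00 mm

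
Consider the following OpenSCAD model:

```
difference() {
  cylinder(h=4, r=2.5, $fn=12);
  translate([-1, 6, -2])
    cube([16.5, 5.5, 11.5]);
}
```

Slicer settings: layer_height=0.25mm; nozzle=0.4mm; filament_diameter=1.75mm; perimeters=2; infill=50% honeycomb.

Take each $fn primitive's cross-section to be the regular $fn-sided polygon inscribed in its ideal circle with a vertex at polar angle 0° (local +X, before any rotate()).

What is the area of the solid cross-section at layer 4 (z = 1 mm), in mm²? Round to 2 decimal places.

At z = 1 mm: the r=2.5 cylinder contributes a regular 12-gon of circumradius 2.5 (area = (12/2)·2.500²·sin(360°/12) = 18.75 mm²); the 16.5×5.5 cube at (-1, 6) contributes its full rectangle (area 90.75 mm²); After the difference (first − rest): starting from the r=2.5 cylinder (18.75 mm²), the 16.5×5.5 cube at (-1, 6) misses the remaining region (no effect) — area = 18.75 mm². Overall, the cross-section is a single solid region. Net area = 18.75 mm².

18.75 mm²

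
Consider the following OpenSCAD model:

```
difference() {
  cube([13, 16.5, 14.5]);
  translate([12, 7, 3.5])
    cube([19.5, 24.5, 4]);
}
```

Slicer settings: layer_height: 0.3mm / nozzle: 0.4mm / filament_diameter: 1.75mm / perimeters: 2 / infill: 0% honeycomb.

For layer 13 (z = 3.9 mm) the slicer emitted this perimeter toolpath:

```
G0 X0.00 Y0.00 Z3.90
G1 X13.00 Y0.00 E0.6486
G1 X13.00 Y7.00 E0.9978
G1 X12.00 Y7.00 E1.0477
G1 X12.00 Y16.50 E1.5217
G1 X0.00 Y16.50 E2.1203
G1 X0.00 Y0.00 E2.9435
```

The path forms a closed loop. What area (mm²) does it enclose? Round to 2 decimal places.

Apply the shoelace formula to the sequence of (X, Y) vertices; enclosed area = 205.00 mm².

205.00 mm²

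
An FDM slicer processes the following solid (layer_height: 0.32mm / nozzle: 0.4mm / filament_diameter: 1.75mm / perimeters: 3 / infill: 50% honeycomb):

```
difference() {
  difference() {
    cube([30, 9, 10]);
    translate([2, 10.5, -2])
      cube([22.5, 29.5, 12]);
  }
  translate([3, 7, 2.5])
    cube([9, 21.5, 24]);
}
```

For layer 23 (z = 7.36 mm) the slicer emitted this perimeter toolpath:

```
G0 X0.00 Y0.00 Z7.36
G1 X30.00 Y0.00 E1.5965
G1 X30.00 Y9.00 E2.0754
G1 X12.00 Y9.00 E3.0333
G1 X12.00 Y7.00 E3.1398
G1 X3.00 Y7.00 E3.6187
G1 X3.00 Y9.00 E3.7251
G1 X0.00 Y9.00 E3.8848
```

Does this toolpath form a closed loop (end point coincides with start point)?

no

Start point (G0): (0.00, 0.00). End point (last G1): the path does not return to the start — open.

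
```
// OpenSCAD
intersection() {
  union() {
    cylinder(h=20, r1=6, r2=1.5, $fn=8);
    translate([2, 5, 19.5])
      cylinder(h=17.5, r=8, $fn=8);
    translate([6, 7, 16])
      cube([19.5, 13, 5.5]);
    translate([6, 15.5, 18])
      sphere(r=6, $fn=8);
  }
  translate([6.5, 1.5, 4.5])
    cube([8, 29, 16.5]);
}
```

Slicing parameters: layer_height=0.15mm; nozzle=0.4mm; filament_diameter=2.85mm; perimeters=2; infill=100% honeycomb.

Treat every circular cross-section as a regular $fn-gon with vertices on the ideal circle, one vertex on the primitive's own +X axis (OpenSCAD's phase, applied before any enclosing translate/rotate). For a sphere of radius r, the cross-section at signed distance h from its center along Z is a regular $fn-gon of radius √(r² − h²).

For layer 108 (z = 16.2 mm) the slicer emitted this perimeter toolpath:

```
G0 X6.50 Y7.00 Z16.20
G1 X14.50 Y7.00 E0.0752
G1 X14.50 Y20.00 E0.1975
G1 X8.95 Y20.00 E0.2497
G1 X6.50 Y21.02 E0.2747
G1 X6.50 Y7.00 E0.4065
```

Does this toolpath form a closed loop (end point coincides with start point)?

yes

Start point (G0): (6.50, 7.00). End point (last G1): the path returns to the start — closed.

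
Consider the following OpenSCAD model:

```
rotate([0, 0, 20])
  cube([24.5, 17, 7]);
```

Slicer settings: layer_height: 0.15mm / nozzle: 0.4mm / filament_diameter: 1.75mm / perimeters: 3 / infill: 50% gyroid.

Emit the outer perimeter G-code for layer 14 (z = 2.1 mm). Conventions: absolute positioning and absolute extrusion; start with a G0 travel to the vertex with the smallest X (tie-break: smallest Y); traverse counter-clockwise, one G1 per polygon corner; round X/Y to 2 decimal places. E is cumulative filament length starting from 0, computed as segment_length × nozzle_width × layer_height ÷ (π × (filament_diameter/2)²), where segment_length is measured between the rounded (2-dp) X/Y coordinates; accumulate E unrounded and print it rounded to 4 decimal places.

At z = 2.1 mm: the cube is present — its section is the full 24.5×17 rectangle; (rotated 20° about Z; rotation is an isometry so areas/perimeters/island counts are preserved). The outline is a single polygon with 4 vertices. Extrusion per mm of travel: 0.4 × 0.15 / (π × 0.875²) = 0.024945. Accumulating E over each segment gives final E = 2.0700.

G0 X-5.81 Y15.97 Z2.10
G1 X0.00 Y0.00 E0.4239
G1 X23.02 Y8.38 E1.0350
G1 X17.21 Y24.35 E1.4589
G1 X-5.81 Y15.97 E2.0700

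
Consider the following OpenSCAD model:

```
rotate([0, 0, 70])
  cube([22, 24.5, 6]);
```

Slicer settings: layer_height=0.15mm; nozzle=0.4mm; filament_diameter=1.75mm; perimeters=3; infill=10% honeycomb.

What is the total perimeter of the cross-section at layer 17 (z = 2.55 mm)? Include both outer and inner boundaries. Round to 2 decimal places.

At z = 2.55 mm: the cube is present — its section is the full 22×24.5 rectangle (perimeter 93.00 mm); (rotated 70° about Z; rotation is an isometry so areas/perimeters/island counts are preserved). Overall, the cross-section is a single solid region. Total boundary length (outer) = 93.00 mm.

93.00 mm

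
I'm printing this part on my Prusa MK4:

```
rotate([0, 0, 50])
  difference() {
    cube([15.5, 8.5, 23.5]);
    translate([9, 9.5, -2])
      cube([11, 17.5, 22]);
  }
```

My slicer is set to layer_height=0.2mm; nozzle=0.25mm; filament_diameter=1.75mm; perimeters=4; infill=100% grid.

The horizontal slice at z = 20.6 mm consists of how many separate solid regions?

1

At z = 20.6 mm: the cube (footprint 15.5×8.5) is included at this height; the cube at (9, 9.5) is absent (z outside [-2, 20]); Taking the first minus the rest: none of the subtracted shapes is present at this height, so the 15.5×8.5 cube is unchanged — 1 connected region; (whole slice rotated 50° about Z — lengths, areas and connectivity unchanged). The result has 1 disconnected region.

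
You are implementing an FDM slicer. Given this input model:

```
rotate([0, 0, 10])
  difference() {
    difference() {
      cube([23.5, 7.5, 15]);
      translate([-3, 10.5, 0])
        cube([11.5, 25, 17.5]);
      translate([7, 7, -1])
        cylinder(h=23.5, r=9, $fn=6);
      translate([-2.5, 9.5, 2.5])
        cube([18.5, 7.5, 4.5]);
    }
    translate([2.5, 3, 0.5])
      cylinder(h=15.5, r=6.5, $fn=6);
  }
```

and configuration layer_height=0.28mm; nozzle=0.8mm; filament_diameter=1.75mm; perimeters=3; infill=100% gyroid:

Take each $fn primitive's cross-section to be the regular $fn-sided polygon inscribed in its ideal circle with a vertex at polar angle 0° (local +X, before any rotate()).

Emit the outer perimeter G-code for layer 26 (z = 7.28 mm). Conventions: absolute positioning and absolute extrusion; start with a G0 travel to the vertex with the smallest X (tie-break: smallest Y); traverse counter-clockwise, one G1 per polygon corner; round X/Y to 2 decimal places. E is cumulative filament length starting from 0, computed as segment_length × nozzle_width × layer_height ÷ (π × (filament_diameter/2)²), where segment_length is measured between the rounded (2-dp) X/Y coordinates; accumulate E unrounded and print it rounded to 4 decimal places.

At z = 7.28 mm: the 23.5×7.5 cube contributes its full rectangle; the 11.5×25 cube at (-3, 10.5) contributes its full rectangle; the cylinder at (7, 7): section is a regular 6-gon, circumradius r=9; the cube at (-2.5, 9.5) does not reach this height (z outside [2.5, 7]); Subtracting the remaining from the first: starting from the 23.5×7.5 cube, the 11.5×25 cube at (-3, 10.5) misses the remaining region (no effect); the r=9 cylinder at (7, 7) partially overlaps it — only the 102.17 mm² overlap (of its 210.44 mm²) is removed, clipping the outline — 2 connected regions; the r=6.5 cylinder at (2.5, 3) contributes a regular 6-gon of circumradius 6.5; After the difference (first − rest): starting from that combined region, the r=6.5 cylinder at (2.5, 3) partially overlaps it — only the 3.61 mm² overlap (of its 109.77 mm²) is removed, clipping the outline — 1 connected region; (whole slice rotated 10° about Z — lengths, areas and connectivity unchanged). The outline is a single polygon with 5 vertices. Extrusion per mm of travel: 0.8 × 0.28 / (π × 0.875²) = 0.093128. Accumulating E over each segment gives final E = 3.3041.

G0 X11.78 Y2.08 Z7.28
G1 X23.14 Y4.08 E1.0742
G1 X21.84 Y11.47 E1.7730
G1 X14.17 Y10.11 E2.4984
G1 X14.54 Y9.67 E2.5520
G1 X11.78 Y2.08 E3.3041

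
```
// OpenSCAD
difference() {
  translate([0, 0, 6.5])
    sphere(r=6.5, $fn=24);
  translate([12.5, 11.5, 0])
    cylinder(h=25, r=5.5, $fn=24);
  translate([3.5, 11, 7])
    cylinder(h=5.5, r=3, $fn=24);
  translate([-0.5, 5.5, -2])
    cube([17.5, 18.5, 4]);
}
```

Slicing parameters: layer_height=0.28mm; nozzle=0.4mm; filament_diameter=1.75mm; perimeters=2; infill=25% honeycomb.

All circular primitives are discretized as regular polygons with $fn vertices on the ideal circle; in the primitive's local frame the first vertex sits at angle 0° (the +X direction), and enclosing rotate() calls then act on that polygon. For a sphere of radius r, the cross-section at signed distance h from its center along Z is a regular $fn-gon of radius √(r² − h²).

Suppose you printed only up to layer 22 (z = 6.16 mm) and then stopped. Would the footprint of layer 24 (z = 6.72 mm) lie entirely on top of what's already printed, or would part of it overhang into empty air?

entirely on top

Compare the two slices. At z = 6.16: the sphere: section is a regular 24-gon, circumradius = √(r²−h²) = √(6.5²−0.34²) = 6.491 (area = (24/2)·6.491²·sin(360°/24) = 130.86 mm²); the r=5.5 cylinder at (12.5, 11.5) contributes a regular 24-gon of circumradius 5.5 (area = (24/2)·5.500²·sin(360°/24) = 93.95 mm²); the cylinder at (3.5, 11) is not intersected at this z (z outside [7, 12.5]); the cube at (-0.5, 5.5) is absent (z outside [-2, 2]); Subtracting the remaining from the first: starting from the r=6.5 sphere (130.86 mm²), the r=5.5 cylinder at (12.5, 11.5) misses the remaining region (no effect) — area = 130.86 mm². At z = 6.72: the sphere: section is a regular 24-gon, circumradius = √(r²−h²) = √(6.5²−0.22²) = 6.496 (area = (24/2)·6.496²·sin(360°/24) = 131.07 mm²); the r=5.5 cylinder at (12.5, 11.5) gives a regular 24-gon of circumradius 5.5 (constant along its height) (area = (24/2)·5.500²·sin(360°/24) = 93.95 mm²); the cylinder at (3.5, 11) is absent (z outside [7, 12.5]); the cube at (-0.5, 5.5) is absent (z outside [-2, 2]); Taking the first minus the rest: starting from the r=6.5 sphere (131.07 mm²), the r=5.5 cylinder at (12.5, 11.5) misses the remaining region (no effect) — area = 131.07 mm². Checking containment: the cross-section at z = 6.72 is a subset of the cross-section at z = 6.16.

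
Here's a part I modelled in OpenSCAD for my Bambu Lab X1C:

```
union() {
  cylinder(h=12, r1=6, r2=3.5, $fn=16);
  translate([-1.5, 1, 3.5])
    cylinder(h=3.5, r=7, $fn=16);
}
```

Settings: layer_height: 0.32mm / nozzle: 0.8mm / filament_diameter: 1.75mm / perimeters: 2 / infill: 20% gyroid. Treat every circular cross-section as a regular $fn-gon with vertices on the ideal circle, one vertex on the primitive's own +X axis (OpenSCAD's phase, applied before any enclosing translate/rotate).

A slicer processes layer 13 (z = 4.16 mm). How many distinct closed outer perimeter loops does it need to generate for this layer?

1

At z = 4.16 mm: the cone: at t=0.347 of its height the radius interpolates to r₁+(r₂−r₁)t = 5.133, giving a regular 16-gon of that circumradius; the cylinder at (-1.5, 1): section is a regular 16-gon, circumradius r=7; Combining (union): the cone lies entirely inside the r=7 cylinder at (-1.5, 1), so the union is just the r=7 cylinder at (-1.5, 1) — 1 connected region. The result has 1 disconnected region.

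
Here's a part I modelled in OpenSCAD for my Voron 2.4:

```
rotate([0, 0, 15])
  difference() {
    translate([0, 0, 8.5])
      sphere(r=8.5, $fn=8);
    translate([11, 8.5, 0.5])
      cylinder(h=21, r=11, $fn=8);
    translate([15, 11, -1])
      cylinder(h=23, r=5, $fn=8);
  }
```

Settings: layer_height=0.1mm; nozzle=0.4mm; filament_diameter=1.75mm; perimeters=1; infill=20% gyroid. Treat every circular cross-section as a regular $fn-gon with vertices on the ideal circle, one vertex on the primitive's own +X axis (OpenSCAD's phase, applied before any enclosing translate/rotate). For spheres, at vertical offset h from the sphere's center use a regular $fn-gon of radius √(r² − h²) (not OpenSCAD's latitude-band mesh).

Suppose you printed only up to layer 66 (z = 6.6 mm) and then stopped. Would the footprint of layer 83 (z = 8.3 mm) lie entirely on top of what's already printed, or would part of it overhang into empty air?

part overhangs

Compare the two slices. At z = 6.6: the r=8.5 sphere slices to a regular 8-gon of circumradius 8.285 (√(r²−h²) with h=1.9 from center) (area = (8/2)·8.285²·sin(360°/8) = 194.14 mm²); the r=11 cylinder at (11, 8.5) gives a regular 8-gon of circumradius 11 (constant along its height) (area = (8/2)·11.000²·sin(360°/8) = 342.24 mm²); the r=5 cylinder at (15, 11) contributes a regular 8-gon of circumradius 5 (area = (8/2)·5.000²·sin(360°/8) = 70.71 mm²); Taking the first minus the rest: starting from the r=8.5 sphere (194.14 mm²), the r=11 cylinder at (11, 8.5) partially overlaps it — only the 35.01 mm² overlap (of its 342.24 mm²) is removed, clipping the outline; the r=5 cylinder at (15, 11) misses the remaining region (no effect) — area = 159.13 mm²; (rotated 15° about Z; rotation is an isometry so areas/perimeters/island counts are preserved). At z = 8.3: the r=8.5 sphere contributes a regular 8-gon of circumradius √(8.5²−0.2²) = 8.498 (area = (8/2)·8.498²·sin(360°/8) = 204.24 mm²); the r=11 cylinder at (11, 8.5) gives a regular 8-gon of circumradius 11 (constant along its height) (area = (8/2)·11.000²·sin(360°/8) = 342.24 mm²); the r=5 cylinder at (15, 11) contributes a regular 8-gon of circumradius 5 (area = (8/2)·5.000²·sin(360°/8) = 70.71 mm²); Subtracting the remaining from the first: starting from the r=8.5 sphere (204.24 mm²), the r=11 cylinder at (11, 8.5) partially overlaps it — only the 37.78 mm² overlap (of its 342.24 mm²) is removed, clipping the outline; the r=5 cylinder at (15, 11) misses the remaining region (no effect) — area = 166.46 mm²; (rotated 15° about Z; rotation is an isometry so areas/perimeters/island counts are preserved). Checking containment: at z = 8.3 the cross-section extends beyond the z = 6.6 cross-section by about 7.33 mm².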